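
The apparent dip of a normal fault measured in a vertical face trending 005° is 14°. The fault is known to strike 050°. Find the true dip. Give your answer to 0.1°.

β = acute angle between strike 050° and section 005° = 45°.
tan(true dip) = tan 14° / sin 45° = 0.3526
true dip = arctan 0.3526 = 19.42°

19.4°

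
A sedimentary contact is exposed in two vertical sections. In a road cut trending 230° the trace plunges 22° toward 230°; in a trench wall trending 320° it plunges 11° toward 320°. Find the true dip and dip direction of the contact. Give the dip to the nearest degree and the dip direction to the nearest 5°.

true dip 24°, dip direction 255°

Represent each trace as a vector plunging at its apparent dip toward its trend (east-north-up frame): v₁ = (-0.710, -0.596, -0.375), v₂ = (-0.631, 0.752, -0.191).
Cross product v₁ × v₂ gives the pole to the plane: n ∝ (-0.395, -0.101, 0.910).
True dip = arccos(n_z / |n|) = arccos(0.9125) = 24.1°.
Dip direction = atan2(-0.395, -0.101) = 256° (azimuth of n's horizontal projection).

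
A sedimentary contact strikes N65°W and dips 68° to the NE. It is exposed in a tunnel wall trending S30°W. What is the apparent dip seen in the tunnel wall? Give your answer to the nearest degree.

The strike is N65°W and the section trends S30°W; the acute angle between them is β = 85°.
tan α = tan 68° × sin 85° = 2.4751 × 0.9962 = 2.4657
apparent dip = arctan 2.4657 = 67.92°

68°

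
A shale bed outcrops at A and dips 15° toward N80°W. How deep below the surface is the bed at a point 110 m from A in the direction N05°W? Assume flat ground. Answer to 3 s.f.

The hole lies 75° from the dip direction, so the down-dip offset is 110 × cos 75° = 28.47 m.
Depth = down-dip offset × tan(dip) = 28.47 × tan 15° = 28.47 × 0.2679
Depth = 7.63 m

7.63 m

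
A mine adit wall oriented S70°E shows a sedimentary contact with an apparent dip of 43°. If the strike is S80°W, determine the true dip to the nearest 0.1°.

61.8°

The section is 30° from the strike.
tan δ = tan α / sin β = tan 43° / sin 30° = 0.9325 / 0.5000 = 1.8650
true dip = arctan 1.8650 = 61.80°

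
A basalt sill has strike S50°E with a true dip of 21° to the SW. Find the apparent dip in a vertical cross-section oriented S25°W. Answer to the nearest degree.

Angle between strike (S50°E) and section (S25°W): β = 75°.
tan(apparent dip) = tan 21° · sin 75° = 0.3708
apparent dip = arctan 0.3708 = 20.34°

20°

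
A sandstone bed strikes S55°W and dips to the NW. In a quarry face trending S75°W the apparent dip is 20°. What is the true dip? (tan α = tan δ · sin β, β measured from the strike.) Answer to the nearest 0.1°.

46.8°

β = acute angle between strike S55°W and section S75°W = 20°.
tan δ = tan α / sin β = tan 20° / sin 20° = 0.3640 / 0.3420 = 1.0642
δ = arctan(1.0642) = 46.78°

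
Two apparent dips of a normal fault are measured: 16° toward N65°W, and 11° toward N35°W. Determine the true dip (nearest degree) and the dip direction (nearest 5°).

true dip 17°, dip direction 275°

Each apparent-dip line lies in the plane. As unit vectors (x east, y north, z up), v₁ plunges 16°→N65°W and v₂ plunges 11°→N35°W.
The plane normal is n = v₁ × v₂ ∝ (-0.144, 0.011, 0.472).
True dip = arccos(n_z / |n|) = arccos(0.9561) = 17.0°.
The horizontal component of n points toward azimuth atan2(n_x, n_y) = 274°, the dip direction.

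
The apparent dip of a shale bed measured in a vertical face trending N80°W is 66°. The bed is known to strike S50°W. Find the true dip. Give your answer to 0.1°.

71.2°

β = acute angle between strike S50°W and section N80°W = 50°.
tan(true dip) = tan 66° / sin 50° = 2.9320
δ = arctan(2.9320) = 71.17°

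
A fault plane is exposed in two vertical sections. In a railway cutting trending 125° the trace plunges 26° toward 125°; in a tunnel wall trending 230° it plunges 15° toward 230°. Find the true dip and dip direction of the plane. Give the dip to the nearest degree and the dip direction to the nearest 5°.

true dip 32°, dip direction 165°

Each apparent-dip line lies in the plane. As unit vectors (x east, y north, z up), v₁ plunges 26°→125° and v₂ plunges 15°→230°.
The plane normal is n = v₁ × v₂ ∝ (0.139, -0.515, 0.839).
Dip δ = arctan(|n_h|/n_z) = arctan(0.533/0.839) = 32.5°.
Dip direction = azimuth of (n_x, n_y) = atan2(0.139, -0.515) = 165°.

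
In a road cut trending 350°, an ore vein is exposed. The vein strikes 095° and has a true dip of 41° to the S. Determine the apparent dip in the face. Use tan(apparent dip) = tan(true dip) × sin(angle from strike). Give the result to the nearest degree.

40°

The section lies 75° from the strike.
tan(apparent dip) = tan 41° · sin 75° = 0.8397
apparent dip = arctan 0.8397 = 40.02°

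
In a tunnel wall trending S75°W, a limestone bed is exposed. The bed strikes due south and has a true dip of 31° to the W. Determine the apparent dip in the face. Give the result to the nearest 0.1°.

The section lies 75° from the strike.
tan(apparent dip) = tan 31° · sin 75° = 0.5804
α = arctan(0.5804) = 30.13°

30.1°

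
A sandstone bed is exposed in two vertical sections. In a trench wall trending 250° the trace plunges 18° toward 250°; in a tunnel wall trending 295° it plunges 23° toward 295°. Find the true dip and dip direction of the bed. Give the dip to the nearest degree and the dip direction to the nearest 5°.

true dip 23°, dip direction 290°

Represent each trace as a vector plunging at its apparent dip toward its trend (east-north-up frame): v₁ = (-0.894, -0.325, -0.309), v₂ = (-0.834, 0.389, -0.391).
n = v₁ × v₂ = (-0.247, 0.091, 0.619) (taken with n_z > 0).
Dip δ = arctan(|n_h|/n_z) = arctan(0.264/0.619) = 23.1°.
Dip direction = atan2(-0.247, 0.091) = 290° (azimuth of n's horizontal projection).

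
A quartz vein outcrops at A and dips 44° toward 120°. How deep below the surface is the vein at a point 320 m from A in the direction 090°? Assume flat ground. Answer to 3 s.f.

The hole lies 30° from the dip direction, so the down-dip offset is 320 × cos 30° = 277.13 m.
Depth = down-dip offset × tan(dip) = 277.13 × tan 44° = 277.13 × 0.9657
Depth = 267.62 m

268 m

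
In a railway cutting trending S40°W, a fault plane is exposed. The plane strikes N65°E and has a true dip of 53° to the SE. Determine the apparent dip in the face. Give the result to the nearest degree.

29°

The section lies 25° from the strike.
tan α = tan 53° × sin 25° = 1.3270 × 0.4226 = 0.5608
α = arctan(0.5608) = 29.29°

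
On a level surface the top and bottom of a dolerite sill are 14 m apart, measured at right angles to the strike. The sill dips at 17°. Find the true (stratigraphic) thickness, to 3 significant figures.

4.09 m

True thickness t = w · sin(dip) = 14 × sin 17°
t = 14 × 0.2924 = 4.093 m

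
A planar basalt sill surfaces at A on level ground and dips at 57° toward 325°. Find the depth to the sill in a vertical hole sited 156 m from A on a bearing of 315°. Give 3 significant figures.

The hole lies 10° from the dip direction, so the down-dip offset is 156 × cos 10° = 153.63 m.
Depth = down-dip offset × tan(dip) = 153.63 × tan 57° = 153.63 × 1.5399
Depth = 236.57 m

237 m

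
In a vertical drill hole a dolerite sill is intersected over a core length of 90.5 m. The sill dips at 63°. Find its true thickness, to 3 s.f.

41.1 m

True thickness t = h · cos(dip) = 90.5 × cos 63°
t = 90.5 × 0.4540 = 41.086 m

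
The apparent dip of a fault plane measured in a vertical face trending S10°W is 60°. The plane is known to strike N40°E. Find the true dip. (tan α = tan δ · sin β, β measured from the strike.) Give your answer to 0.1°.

The section is 30° from the strike.
tan(true dip) = tan 60° / sin 30° = 3.4641
true dip = arctan 3.4641 = 73.90°

73.9°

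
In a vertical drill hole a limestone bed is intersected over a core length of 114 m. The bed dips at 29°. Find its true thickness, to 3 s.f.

99.7 m

True thickness t = h · cos(dip) = 114 × cos 29°
t = 114 × 0.8746 = 99.707 m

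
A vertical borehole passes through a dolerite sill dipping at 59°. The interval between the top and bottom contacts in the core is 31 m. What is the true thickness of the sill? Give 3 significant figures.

16.0 m

True thickness t = h · cos(dip) = 31 × cos 59°
t = 31 × 0.5150 = 15.966 m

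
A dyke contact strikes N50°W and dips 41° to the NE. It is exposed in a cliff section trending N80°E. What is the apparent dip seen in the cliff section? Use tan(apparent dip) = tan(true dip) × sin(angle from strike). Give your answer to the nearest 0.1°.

33.7°

Angle between strike (N50°W) and section (N80°E): β = 50°.
tan(apparent dip) = tan 41° · sin 50° = 0.6659
apparent dip = arctan 0.6659 = 33.66°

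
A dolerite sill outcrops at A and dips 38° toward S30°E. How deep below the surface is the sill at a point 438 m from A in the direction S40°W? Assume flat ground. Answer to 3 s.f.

117 m

The hole lies 70° from the dip direction, so the down-dip offset is 438 × cos 70° = 149.80 m.
Depth = down-dip offset × tan(dip) = 149.80 × tan 38° = 149.80 × 0.7813
Depth = 117.04 m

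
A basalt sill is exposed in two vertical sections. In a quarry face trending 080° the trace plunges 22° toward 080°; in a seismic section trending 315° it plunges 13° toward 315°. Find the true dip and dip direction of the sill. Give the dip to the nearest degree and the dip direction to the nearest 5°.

Each apparent-dip line lies in the plane. As unit vectors (x east, y north, z up), v₁ plunges 22°→080° and v₂ plunges 13°→315°.
The plane normal is n = v₁ × v₂ ∝ (0.222, 0.464, 0.740).
tan δ = √(n_x²+n_y²)/n_z = 0.514/0.740, so δ = 34.8°.
The horizontal component of n points toward azimuth atan2(n_x, n_y) = 26°, the dip direction.

true dip 35°, dip direction 025°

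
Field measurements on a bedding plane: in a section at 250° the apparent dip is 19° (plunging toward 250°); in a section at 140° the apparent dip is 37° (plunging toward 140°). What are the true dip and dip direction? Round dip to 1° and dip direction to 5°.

The two traces are lines in the plane: v₁ = (sin 250°·cos 19°, cos 250°·cos 19°, −sin 19°), v₂ = (sin 140°·cos 37°, cos 140°·cos 37°, −sin 37°).
The plane normal is n = v₁ × v₂ ∝ (-0.005, -0.702, 0.710).
tan δ = √(n_x²+n_y²)/n_z = 0.702/0.710, so δ = 44.7°.
Dip direction = atan2(-0.005, -0.702) = 180° (azimuth of n's horizontal projection).

true dip 45°, dip direction 180°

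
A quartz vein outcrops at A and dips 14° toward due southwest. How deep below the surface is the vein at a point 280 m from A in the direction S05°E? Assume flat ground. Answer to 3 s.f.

The hole lies 50° from the dip direction, so the down-dip offset is 280 × cos 50° = 179.98 m.
Depth = down-dip offset × tan(dip) = 179.98 × tan 14° = 179.98 × 0.2493
Depth = 44.87 m

44.9 m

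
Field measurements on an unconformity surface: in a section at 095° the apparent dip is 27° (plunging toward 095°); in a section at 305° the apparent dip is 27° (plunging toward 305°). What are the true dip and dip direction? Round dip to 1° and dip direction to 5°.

true dip 63°, dip direction 020°

The two traces are lines in the plane: v₁ = (sin 95°·cos 27°, cos 95°·cos 27°, −sin 27°), v₂ = (sin 305°·cos 27°, cos 305°·cos 27°, −sin 27°).
n = v₁ × v₂ = (0.267, 0.734, 0.397) (taken with n_z > 0).
True dip = arccos(n_z / |n|) = arccos(0.4529) = 63.1°.
Dip direction = atan2(0.267, 0.734) = 20° (azimuth of n's horizontal projection).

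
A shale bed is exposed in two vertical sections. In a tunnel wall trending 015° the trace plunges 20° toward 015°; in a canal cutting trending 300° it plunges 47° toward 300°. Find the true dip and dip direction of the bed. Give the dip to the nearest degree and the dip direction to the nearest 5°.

Each apparent-dip line lies in the plane. As unit vectors (x east, y north, z up), v₁ plunges 20°→015° and v₂ plunges 47°→300°.
Cross product v₁ × v₂ gives the pole to the plane: n ∝ (-0.547, 0.380, 0.619).
True dip = arccos(n_z / |n|) = arccos(0.6807) = 47.1°.
Dip direction = atan2(-0.547, 0.380) = 305° (azimuth of n's horizontal projection).

true dip 47°, dip direction 305°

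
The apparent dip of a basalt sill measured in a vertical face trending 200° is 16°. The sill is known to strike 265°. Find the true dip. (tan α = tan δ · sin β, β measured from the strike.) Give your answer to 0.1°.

The section is 65° from the strike.
tan(true dip) = tan 16° / sin 65° = 0.3164
δ = arctan(0.3164) = 17.56°

17.6°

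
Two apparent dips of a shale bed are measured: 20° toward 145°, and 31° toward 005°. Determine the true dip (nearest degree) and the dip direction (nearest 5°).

true dip 55°, dip direction 070°

The two traces are lines in the plane: v₁ = (sin 145°·cos 20°, cos 145°·cos 20°, −sin 20°), v₂ = (sin 5°·cos 31°, cos 5°·cos 31°, −sin 31°).
Cross product v₁ × v₂ gives the pole to the plane: n ∝ (0.689, 0.252, 0.518).
tan δ = √(n_x²+n_y²)/n_z = 0.733/0.518, so δ = 54.8°.
The horizontal component of n points toward azimuth atan2(n_x, n_y) = 70°, the dip direction.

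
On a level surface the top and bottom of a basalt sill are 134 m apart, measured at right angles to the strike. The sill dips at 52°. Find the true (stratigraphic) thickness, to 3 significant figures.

106 m

True thickness t = w · sin(dip) = 134 × sin 52°
t = 134 × 0.7880 = 105.593 m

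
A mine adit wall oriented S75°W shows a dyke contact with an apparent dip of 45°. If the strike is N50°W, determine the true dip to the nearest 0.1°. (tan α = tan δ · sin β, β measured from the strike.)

50.7°

The section is 55° from the strike.
tan δ = tan α / sin β = tan 45° / sin 55° = 1.0000 / 0.8192 = 1.2208
true dip = arctan 1.2208 = 50.68°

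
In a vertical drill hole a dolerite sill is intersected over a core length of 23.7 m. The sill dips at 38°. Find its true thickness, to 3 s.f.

True thickness t = h · cos(dip) = 23.7 × cos 38°
t = 23.7 × 0.7880 = 18.676 m

18.7 m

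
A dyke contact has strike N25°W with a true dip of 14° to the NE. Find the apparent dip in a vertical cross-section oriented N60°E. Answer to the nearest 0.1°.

The section lies 85° from the strike.
tan(apparent dip) = tan 14° · sin 85° = 0.2484
apparent dip = arctan 0.2484 = 13.95°

13.9°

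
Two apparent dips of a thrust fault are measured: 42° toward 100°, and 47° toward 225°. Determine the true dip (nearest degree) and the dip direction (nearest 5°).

true dip 65°, dip direction 165°

Represent each trace as a vector plunging at its apparent dip toward its trend (east-north-up frame): v₁ = (0.732, -0.129, -0.669), v₂ = (-0.482, -0.482, -0.731).
Cross product v₁ × v₂ gives the pole to the plane: n ∝ (0.228, -0.858, 0.415).
tan δ = √(n_x²+n_y²)/n_z = 0.888/0.415, so δ = 64.9°.
Dip direction = azimuth of (n_x, n_y) = atan2(0.228, -0.858) = 165°.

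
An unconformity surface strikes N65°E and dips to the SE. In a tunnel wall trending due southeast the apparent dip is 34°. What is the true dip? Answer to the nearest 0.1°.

35.7°

The section is 70° from the strike.
tan(true dip) = tan 34° / sin 70° = 0.7178
true dip = arctan 0.7178 = 35.67°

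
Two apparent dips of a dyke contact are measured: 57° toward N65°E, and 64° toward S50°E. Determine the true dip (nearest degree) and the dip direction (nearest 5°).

The two traces are lines in the plane: v₁ = (sin 65°·cos 57°, cos 65°·cos 57°, −sin 57°), v₂ = (sin 130°·cos 64°, cos 130°·cos 64°, −sin 64°).
The plane normal is n = v₁ × v₂ ∝ (0.443, -0.162, 0.216).
True dip = arccos(n_z / |n|) = arccos(0.4168) = 65.4°.
Dip direction = azimuth of (n_x, n_y) = atan2(0.443, -0.162) = 110°.

true dip 65°, dip direction 110°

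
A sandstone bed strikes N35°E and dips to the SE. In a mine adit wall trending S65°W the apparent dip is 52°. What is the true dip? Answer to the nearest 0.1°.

β = acute angle between strike N35°E and section S65°W = 30°.
tan(true dip) = tan 52° / sin 30° = 2.5599
true dip = arctan 2.5599 = 68.66°

68.7°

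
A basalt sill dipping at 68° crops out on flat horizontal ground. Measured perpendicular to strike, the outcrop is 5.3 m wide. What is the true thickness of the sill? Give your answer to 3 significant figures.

4.91 m

True thickness t = w · sin(dip) = 5.3 × sin 68°
t = 5.3 × 0.9272 = 4.914 m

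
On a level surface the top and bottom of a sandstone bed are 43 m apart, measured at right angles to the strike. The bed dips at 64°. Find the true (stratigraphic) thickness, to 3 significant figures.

38.6 m

True thickness t = w · sin(dip) = 43 × sin 64°
t = 43 × 0.8988 = 38.648 m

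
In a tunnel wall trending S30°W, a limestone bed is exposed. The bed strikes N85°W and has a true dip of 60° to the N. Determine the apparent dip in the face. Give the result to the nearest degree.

Angle between strike (N85°W) and section (S30°W): β = 65°.
tan α = tan 60° × sin 65° = 1.7321 × 0.9063 = 1.5698
apparent dip = arctan 1.5698 = 57.50°

58°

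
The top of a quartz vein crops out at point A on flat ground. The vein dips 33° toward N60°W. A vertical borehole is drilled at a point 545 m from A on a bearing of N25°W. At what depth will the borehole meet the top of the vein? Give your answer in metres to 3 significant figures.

The hole lies 35° from the dip direction, so the down-dip offset is 545 × cos 35° = 446.44 m.
Depth = down-dip offset × tan(dip) = 446.44 × tan 33° = 446.44 × 0.6494
Depth = 289.92 m

290 m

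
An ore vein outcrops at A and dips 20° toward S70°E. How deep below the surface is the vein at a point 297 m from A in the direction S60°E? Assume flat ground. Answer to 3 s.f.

106 m

The hole lies 10° from the dip direction, so the down-dip offset is 297 × cos 10° = 292.49 m.
Depth = down-dip offset × tan(dip) = 292.49 × tan 20° = 292.49 × 0.3640
Depth = 106.46 m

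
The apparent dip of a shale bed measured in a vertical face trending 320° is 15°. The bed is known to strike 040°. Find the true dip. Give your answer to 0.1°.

15.2°

The section is 80° from the strike.
tan(true dip) = tan 15° / sin 80° = 0.2721
δ = arctan(0.2721) = 15.22°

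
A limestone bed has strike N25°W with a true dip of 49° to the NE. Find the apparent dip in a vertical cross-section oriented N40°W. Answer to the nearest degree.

17°

Angle between strike (N25°W) and section (N40°W): β = 15°.
tan(apparent dip) = tan 49° · sin 15° = 0.2977
α = arctan(0.2977) = 16.58°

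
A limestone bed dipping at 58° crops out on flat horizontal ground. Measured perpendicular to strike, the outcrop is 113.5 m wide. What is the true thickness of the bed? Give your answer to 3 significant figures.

True thickness t = w · sin(dip) = 113.5 × sin 58°
t = 113.5 × 0.8480 = 96.253 m

96.3 m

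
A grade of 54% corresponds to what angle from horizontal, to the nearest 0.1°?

tan θ = 54/100 = 0.5400
θ = arctan(0.5400) = 28.37°

28.4°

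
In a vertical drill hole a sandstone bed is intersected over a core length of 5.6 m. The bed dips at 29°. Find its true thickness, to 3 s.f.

True thickness t = h · cos(dip) = 5.6 × cos 29°
t = 5.6 × 0.8746 = 4.898 m

4.90 m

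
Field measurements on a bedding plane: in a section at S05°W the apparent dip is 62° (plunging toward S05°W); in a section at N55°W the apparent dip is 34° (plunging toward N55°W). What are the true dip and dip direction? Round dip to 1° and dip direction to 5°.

true dip 69°, dip direction 230°

Represent each trace as a vector plunging at its apparent dip toward its trend (east-north-up frame): v₁ = (-0.041, -0.468, -0.883), v₂ = (-0.679, 0.476, -0.559).
The plane normal is n = v₁ × v₂ ∝ (-0.681, -0.577, 0.337).
True dip = arccos(n_z / |n|) = arccos(0.3532) = 69.3°.
Dip direction = azimuth of (n_x, n_y) = atan2(-0.681, -0.577) = 230°.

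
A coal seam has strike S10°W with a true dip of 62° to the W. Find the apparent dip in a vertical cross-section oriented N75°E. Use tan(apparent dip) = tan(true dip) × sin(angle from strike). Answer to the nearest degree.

The section lies 65° from the strike.
tan(apparent dip) = tan 62° · sin 65° = 1.7045
apparent dip = arctan 1.7045 = 59.60°

60°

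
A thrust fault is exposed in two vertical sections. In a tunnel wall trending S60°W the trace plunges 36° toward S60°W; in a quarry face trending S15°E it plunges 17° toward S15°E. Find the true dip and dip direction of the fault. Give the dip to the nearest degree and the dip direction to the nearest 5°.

true dip 36°, dip direction 230°

The two traces are lines in the plane: v₁ = (sin 240°·cos 36°, cos 240°·cos 36°, −sin 36°), v₂ = (sin 165°·cos 17°, cos 165°·cos 17°, −sin 17°).
Cross product v₁ × v₂ gives the pole to the plane: n ∝ (-0.425, -0.350, 0.747).
True dip = arccos(n_z / |n|) = arccos(0.8051) = 36.4°.
Dip direction = atan2(-0.425, -0.350) = 230° (azimuth of n's horizontal projection).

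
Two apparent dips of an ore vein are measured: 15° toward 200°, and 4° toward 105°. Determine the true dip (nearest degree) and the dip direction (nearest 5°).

true dip 16°, dip direction 180°

Each apparent-dip line lies in the plane. As unit vectors (x east, y north, z up), v₁ plunges 15°→200° and v₂ plunges 4°→105°.
The plane normal is n = v₁ × v₂ ∝ (-0.004, -0.272, 0.960).
tan δ = √(n_x²+n_y²)/n_z = 0.272/0.960, so δ = 15.8°.
Dip direction = atan2(-0.004, -0.272) = 181° (azimuth of n's horizontal projection).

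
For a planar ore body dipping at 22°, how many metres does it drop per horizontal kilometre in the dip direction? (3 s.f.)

404 m

drop per km = 1000 × tan 22° = 1000 × 0.4040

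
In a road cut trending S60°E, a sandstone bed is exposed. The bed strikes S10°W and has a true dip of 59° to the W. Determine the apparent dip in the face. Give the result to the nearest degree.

57°

The strike is S10°W and the section trends S60°E; the acute angle between them is β = 70°.
tan α = tan 59° × sin 70° = 1.6643 × 0.9397 = 1.5639
apparent dip = arctan 1.5639 = 57.40°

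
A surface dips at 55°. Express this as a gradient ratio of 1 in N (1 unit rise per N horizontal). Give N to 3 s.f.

1 : N means tan θ = 1/N, so N = 1/tan 55° = 1/1.4281

1 in 0.700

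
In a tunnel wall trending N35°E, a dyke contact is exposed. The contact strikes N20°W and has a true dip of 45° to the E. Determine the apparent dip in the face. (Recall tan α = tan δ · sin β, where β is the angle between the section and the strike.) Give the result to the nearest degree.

39°

Angle between strike (N20°W) and section (N35°E): β = 55°.
tan α = tan 45° × sin 55° = 1.0000 × 0.8192 = 0.8192
α = arctan(0.8192) = 39.32°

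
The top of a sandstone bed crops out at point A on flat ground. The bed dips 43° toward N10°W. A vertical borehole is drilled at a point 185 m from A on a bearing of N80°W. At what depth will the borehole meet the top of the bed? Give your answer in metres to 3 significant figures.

59.0 m

The hole lies 70° from the dip direction, so the down-dip offset is 185 × cos 70° = 63.27 m.
Depth = down-dip offset × tan(dip) = 63.27 × tan 43° = 63.27 × 0.9325
Depth = 59.00 m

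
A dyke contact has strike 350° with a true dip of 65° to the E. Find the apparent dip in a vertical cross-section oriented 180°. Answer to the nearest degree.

The strike is 350° and the section trends 180°; the acute angle between them is β = 10°.
tan α = tan 65° × sin 10° = 2.1445 × 0.1736 = 0.3724
apparent dip = arctan 0.3724 = 20.42°

20°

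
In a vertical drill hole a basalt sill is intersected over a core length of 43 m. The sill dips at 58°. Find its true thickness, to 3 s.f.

22.8 m

True thickness t = h · cos(dip) = 43 × cos 58°
t = 43 × 0.5299 = 22.787 m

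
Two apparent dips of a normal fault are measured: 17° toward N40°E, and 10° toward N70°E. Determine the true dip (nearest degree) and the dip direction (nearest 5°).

true dip 19°, dip direction 010°

Each apparent-dip line lies in the plane. As unit vectors (x east, y north, z up), v₁ plunges 17°→N40°E and v₂ plunges 10°→N70°E.
The plane normal is n = v₁ × v₂ ∝ (0.029, 0.164, 0.471).
True dip = arccos(n_z / |n|) = arccos(0.9429) = 19.5°.
The horizontal component of n points toward azimuth atan2(n_x, n_y) = 10°, the dip direction.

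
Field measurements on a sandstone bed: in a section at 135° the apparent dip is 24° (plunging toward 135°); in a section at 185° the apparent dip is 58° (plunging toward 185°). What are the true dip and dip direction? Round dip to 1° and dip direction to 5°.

Represent each trace as a vector plunging at its apparent dip toward its trend (east-north-up frame): v₁ = (0.646, -0.646, -0.407), v₂ = (-0.046, -0.528, -0.848).
Cross product v₁ × v₂ gives the pole to the plane: n ∝ (-0.333, -0.567, 0.371).
Dip δ = arctan(|n_h|/n_z) = arctan(0.657/0.371) = 60.6°.
Dip direction = azimuth of (n_x, n_y) = atan2(-0.333, -0.567) = 210°.

true dip 61°, dip direction 210°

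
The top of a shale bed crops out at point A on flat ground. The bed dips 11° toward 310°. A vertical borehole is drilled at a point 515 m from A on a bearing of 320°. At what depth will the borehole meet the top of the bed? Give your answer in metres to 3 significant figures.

98.6 m

The hole lies 10° from the dip direction, so the down-dip offset is 515 × cos 10° = 507.18 m.
Depth = down-dip offset × tan(dip) = 507.18 × tan 11° = 507.18 × 0.1944
Depth = 98.59 m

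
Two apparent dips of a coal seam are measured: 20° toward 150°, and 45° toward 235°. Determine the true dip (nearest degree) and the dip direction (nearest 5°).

Each apparent-dip line lies in the plane. As unit vectors (x east, y north, z up), v₁ plunges 20°→150° and v₂ plunges 45°→235°.
Cross product v₁ × v₂ gives the pole to the plane: n ∝ (-0.437, -0.530, 0.662).
Dip δ = arctan(|n_h|/n_z) = arctan(0.687/0.662) = 46.1°.
Dip direction = azimuth of (n_x, n_y) = atan2(-0.437, -0.530) = 219°.

true dip 46°, dip direction 220°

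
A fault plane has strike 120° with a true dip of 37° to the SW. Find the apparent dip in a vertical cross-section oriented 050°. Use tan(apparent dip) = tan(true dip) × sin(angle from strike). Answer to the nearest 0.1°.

35.3°

Angle between strike (120°) and section (050°): β = 70°.
tan(apparent dip) = tan 37° · sin 70° = 0.7081
α = arctan(0.7081) = 35.30°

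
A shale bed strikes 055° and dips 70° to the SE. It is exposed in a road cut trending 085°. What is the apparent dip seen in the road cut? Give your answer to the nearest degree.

Angle between strike (055°) and section (085°): β = 30°.
tan α = tan 70° × sin 30° = 2.7475 × 0.5000 = 1.3737
apparent dip = arctan 1.3737 = 53.95°

54°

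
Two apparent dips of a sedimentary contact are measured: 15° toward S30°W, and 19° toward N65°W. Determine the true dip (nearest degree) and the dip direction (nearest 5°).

Represent each trace as a vector plunging at its apparent dip toward its trend (east-north-up frame): v₁ = (-0.483, -0.837, -0.259), v₂ = (-0.857, 0.400, -0.326).
Cross product v₁ × v₂ gives the pole to the plane: n ∝ (-0.376, -0.065, 0.910).
True dip = arccos(n_z / |n|) = arccos(0.9223) = 22.7°.
The horizontal component of n points toward azimuth atan2(n_x, n_y) = 260°, the dip direction.

true dip 23°, dip direction 260°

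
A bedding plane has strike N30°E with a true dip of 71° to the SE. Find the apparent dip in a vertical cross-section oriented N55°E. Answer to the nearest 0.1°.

Angle between strike (N30°E) and section (N55°E): β = 25°.
tan α = tan 71° × sin 25° = 2.9042 × 0.4226 = 1.2274
apparent dip = arctan 1.2274 = 50.83°

50.8°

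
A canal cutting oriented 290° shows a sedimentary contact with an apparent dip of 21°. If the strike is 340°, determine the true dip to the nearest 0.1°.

β = acute angle between strike 340° and section 290° = 50°.
tan δ = tan α / sin β = tan 21° / sin 50° = 0.3839 / 0.7660 = 0.5011
true dip = arctan 0.5011 = 26.62°

26.6°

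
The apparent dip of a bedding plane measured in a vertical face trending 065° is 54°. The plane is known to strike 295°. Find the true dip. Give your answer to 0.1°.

60.9°

β = acute angle between strike 295° and section 065° = 50°.
tan δ = tan α / sin β = tan 54° / sin 50° = 1.3764 / 0.7660 = 1.7967
δ = arctan(1.7967) = 60.90°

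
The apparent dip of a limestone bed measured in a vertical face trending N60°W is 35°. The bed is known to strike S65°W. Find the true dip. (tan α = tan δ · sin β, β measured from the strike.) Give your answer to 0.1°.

40.5°

β = acute angle between strike S65°W and section N60°W = 55°.
tan(true dip) = tan 35° / sin 55° = 0.8548
δ = arctan(0.8548) = 40.52°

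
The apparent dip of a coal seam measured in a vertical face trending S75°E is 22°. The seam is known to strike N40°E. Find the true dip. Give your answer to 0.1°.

β = acute angle between strike N40°E and section S75°E = 65°.
tan δ = tan α / sin β = tan 22° / sin 65° = 0.4040 / 0.9063 = 0.4458
δ = arctan(0.4458) = 24.03°

24.0°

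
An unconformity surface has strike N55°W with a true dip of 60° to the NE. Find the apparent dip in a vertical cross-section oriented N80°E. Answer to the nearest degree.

51°

Angle between strike (N55°W) and section (N80°E): β = 45°.
tan(apparent dip) = tan 60° · sin 45° = 1.2247
apparent dip = arctan 1.2247 = 50.77°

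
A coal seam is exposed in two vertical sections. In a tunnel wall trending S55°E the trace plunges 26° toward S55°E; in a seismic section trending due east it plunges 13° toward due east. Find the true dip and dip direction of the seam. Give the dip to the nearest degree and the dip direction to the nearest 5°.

true dip 30°, dip direction 155°

Each apparent-dip line lies in the plane. As unit vectors (x east, y north, z up), v₁ plunges 26°→S55°E and v₂ plunges 13°→due east.
The plane normal is n = v₁ × v₂ ∝ (0.116, -0.262, 0.502).
tan δ = √(n_x²+n_y²)/n_z = 0.286/0.502, so δ = 29.7°.
The horizontal component of n points toward azimuth atan2(n_x, n_y) = 156°, the dip direction.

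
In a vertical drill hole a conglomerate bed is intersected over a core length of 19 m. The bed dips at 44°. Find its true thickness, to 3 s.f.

True thickness t = h · cos(dip) = 19 × cos 44°
t = 19 × 0.7193 = 13.667 m

13.7 m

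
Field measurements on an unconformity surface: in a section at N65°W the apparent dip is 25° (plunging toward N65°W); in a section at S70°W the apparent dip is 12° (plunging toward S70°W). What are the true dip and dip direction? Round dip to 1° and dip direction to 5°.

Each apparent-dip line lies in the plane. As unit vectors (x east, y north, z up), v₁ plunges 25°→N65°W and v₂ plunges 12°→S70°W.
n = v₁ × v₂ = (-0.221, 0.218, 0.627) (taken with n_z > 0).
True dip = arccos(n_z / |n|) = arccos(0.8963) = 26.3°.
The horizontal component of n points toward azimuth atan2(n_x, n_y) = 315°, the dip direction.

true dip 26°, dip direction 315°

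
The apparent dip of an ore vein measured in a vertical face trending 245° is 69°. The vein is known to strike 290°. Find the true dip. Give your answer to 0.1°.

74.8°

The section is 45° from the strike.
tan δ = tan α / sin β = tan 69° / sin 45° = 2.6051 / 0.7071 = 3.6842
δ = arctan(3.6842) = 74.81°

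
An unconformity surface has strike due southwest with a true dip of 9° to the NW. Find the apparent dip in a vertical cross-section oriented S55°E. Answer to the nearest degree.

The strike is due southwest and the section trends S55°E; the acute angle between them is β = 80°.
tan α = tan 9° × sin 80° = 0.1584 × 0.9848 = 0.1560
α = arctan(0.1560) = 8.87°

9°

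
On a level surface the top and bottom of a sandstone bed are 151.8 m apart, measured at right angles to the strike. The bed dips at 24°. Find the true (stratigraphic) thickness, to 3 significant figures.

True thickness t = w · sin(dip) = 151.8 × sin 24°
t = 151.8 × 0.4067 = 61.743 m

61.7 m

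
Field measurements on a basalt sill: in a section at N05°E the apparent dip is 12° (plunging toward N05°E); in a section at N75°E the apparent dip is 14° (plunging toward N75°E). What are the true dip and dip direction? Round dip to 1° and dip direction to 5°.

true dip 16°, dip direction 045°

The two traces are lines in the plane: v₁ = (sin 5°·cos 12°, cos 5°·cos 12°, −sin 12°), v₂ = (sin 75°·cos 14°, cos 75°·cos 14°, −sin 14°).
n = v₁ × v₂ = (0.184, 0.174, 0.892) (taken with n_z > 0).
tan δ = √(n_x²+n_y²)/n_z = 0.253/0.892, so δ = 15.8°.
Dip direction = azimuth of (n_x, n_y) = atan2(0.184, 0.174) = 46°.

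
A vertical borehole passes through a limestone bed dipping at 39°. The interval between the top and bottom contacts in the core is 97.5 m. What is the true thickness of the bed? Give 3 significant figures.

True thickness t = h · cos(dip) = 97.5 × cos 39°
t = 97.5 × 0.7771 = 75.772 m

75.8 m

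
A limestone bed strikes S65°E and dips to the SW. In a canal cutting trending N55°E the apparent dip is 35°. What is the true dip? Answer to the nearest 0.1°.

39.0°

The section is 60° from the strike.
tan(true dip) = tan 35° / sin 60° = 0.8085
δ = arctan(0.8085) = 38.96°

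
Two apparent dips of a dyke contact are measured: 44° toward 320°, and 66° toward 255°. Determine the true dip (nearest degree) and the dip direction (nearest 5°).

The two traces are lines in the plane: v₁ = (sin 320°·cos 44°, cos 320°·cos 44°, −sin 44°), v₂ = (sin 255°·cos 66°, cos 255°·cos 66°, −sin 66°).
The plane normal is n = v₁ × v₂ ∝ (-0.577, -0.149, 0.265).
Dip δ = arctan(|n_h|/n_z) = arctan(0.596/0.265) = 66.0°.
Dip direction = azimuth of (n_x, n_y) = atan2(-0.577, -0.149) = 255°.

true dip 66°, dip direction 255°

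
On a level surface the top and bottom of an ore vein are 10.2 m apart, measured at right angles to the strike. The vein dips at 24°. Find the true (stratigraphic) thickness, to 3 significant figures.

True thickness t = w · sin(dip) = 10.2 × sin 24°
t = 10.2 × 0.4067 = 4.149 m

4.15 m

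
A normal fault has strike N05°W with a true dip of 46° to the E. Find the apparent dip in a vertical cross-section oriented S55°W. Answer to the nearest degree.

42°

Angle between strike (N05°W) and section (S55°W): β = 60°.
tan(apparent dip) = tan 46° · sin 60° = 0.8968
α = arctan(0.8968) = 41.89°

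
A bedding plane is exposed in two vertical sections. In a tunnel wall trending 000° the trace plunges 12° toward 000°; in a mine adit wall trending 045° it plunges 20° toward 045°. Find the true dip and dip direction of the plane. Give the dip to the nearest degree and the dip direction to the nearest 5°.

true dip 20°, dip direction 055°

Each apparent-dip line lies in the plane. As unit vectors (x east, y north, z up), v₁ plunges 12°→000° and v₂ plunges 20°→045°.
The plane normal is n = v₁ × v₂ ∝ (0.196, 0.138, 0.650).
tan δ = √(n_x²+n_y²)/n_z = 0.240/0.650, so δ = 20.3°.
The horizontal component of n points toward azimuth atan2(n_x, n_y) = 55°, the dip direction.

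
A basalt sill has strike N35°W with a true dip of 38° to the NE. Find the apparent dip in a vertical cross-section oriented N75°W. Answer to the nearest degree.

27°

The section lies 40° from the strike.
tan(apparent dip) = tan 38° · sin 40° = 0.5022
apparent dip = arctan 0.5022 = 26.67°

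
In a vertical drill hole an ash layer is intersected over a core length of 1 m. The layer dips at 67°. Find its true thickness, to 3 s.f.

0.391 m

True thickness t = h · cos(dip) = 1 × cos 67°
t = 1 × 0.3907 = 0.391 m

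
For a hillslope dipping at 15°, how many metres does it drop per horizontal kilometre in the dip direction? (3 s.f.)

268 m

drop per km = 1000 × tan 15° = 1000 × 0.2679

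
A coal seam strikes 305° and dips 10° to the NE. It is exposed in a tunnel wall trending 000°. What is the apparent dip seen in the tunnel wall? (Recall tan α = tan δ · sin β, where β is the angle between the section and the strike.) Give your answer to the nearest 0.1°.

The strike is 305° and the section trends 000°; the acute angle between them is β = 55°.
tan α = tan 10° × sin 55° = 0.1763 × 0.8192 = 0.1444
apparent dip = arctan 0.1444 = 8.22°

8.2°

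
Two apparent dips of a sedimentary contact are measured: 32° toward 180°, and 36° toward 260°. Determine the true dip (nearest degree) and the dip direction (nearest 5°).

The two traces are lines in the plane: v₁ = (sin 180°·cos 32°, cos 180°·cos 32°, −sin 32°), v₂ = (sin 260°·cos 36°, cos 260°·cos 36°, −sin 36°).
Cross product v₁ × v₂ gives the pole to the plane: n ∝ (-0.424, -0.422, 0.676).
True dip = arccos(n_z / |n|) = arccos(0.7486) = 41.5°.
Dip direction = azimuth of (n_x, n_y) = atan2(-0.424, -0.422) = 225°.

true dip 42°, dip direction 225°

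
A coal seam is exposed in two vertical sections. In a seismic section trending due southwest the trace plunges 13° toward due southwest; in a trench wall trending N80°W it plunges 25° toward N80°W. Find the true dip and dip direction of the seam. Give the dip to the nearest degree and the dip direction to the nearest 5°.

Each apparent-dip line lies in the plane. As unit vectors (x east, y north, z up), v₁ plunges 13°→due southwest and v₂ plunges 25°→N80°W.
The plane normal is n = v₁ × v₂ ∝ (-0.327, 0.090, 0.723).
Dip δ = arctan(|n_h|/n_z) = arctan(0.339/0.723) = 25.1°.
Dip direction = atan2(-0.327, 0.090) = 285° (azimuth of n's horizontal projection).

true dip 25°, dip direction 285°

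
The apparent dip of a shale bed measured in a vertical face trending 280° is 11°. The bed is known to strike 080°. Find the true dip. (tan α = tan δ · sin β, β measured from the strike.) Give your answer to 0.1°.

29.6°

The section is 20° from the strike.
tan(true dip) = tan 11° / sin 20° = 0.5683
true dip = arctan 0.5683 = 29.61°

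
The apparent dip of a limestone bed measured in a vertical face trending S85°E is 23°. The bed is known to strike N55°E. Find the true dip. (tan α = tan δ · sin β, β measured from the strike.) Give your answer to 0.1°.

33.4°

β = acute angle between strike N55°E and section S85°E = 40°.
tan δ = tan α / sin β = tan 23° / sin 40° = 0.4245 / 0.6428 = 0.6604
true dip = arctan 0.6604 = 33.44°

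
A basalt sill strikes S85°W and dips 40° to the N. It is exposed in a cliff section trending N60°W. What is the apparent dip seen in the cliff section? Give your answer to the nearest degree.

26°

The strike is S85°W and the section trends N60°W; the acute angle between them is β = 35°.
tan(apparent dip) = tan 40° · sin 35° = 0.4813
apparent dip = arctan 0.4813 = 25.70°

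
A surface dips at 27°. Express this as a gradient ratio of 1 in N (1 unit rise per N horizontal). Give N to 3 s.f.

1 in 1.96

1 : N means tan θ = 1/N, so N = 1/tan 27° = 1/0.5095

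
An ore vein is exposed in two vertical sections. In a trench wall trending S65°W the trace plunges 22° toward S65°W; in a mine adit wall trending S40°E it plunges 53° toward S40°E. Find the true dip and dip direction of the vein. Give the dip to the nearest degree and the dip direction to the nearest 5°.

true dip 57°, dip direction 170°

Each apparent-dip line lies in the plane. As unit vectors (x east, y north, z up), v₁ plunges 22°→S65°W and v₂ plunges 53°→S40°E.
Cross product v₁ × v₂ gives the pole to the plane: n ∝ (0.140, -0.816, 0.539).
Dip δ = arctan(|n_h|/n_z) = arctan(0.828/0.539) = 56.9°.
The horizontal component of n points toward azimuth atan2(n_x, n_y) = 170°, the dip direction.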